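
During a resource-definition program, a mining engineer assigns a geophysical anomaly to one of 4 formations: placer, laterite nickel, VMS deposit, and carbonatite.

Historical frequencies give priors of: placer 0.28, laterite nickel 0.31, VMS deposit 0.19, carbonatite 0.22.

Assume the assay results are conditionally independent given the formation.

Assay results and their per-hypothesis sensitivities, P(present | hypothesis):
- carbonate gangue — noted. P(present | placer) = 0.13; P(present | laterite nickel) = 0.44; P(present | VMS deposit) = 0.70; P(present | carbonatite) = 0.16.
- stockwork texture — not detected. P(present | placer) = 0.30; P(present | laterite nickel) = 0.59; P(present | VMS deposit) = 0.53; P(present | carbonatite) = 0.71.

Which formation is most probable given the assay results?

By Bayes' rule with conditional independence, the unnormalized weight for each hypothesis is prior × ∏ likelihoods (using 1 − P(present | H) for each absent assay result):
  placer: 0.28 × 0.13 × (1 − 0.30) = 0.02548
  laterite nickel: 0.31 × 0.44 × (1 − 0.59) = 0.055924
  VMS deposit: 0.19 × 0.70 × (1 − 0.53) = 0.06251
  carbonatite: 0.22 × 0.16 × (1 − 0.71) = 0.010208
The unnormalized weights sum to 0.15412.
P(placer | evidence) ≈ 0.02548 / 0.15412 ≈ 0.165
P(laterite nickel | evidence) ≈ 0.055924 / 0.15412 ≈ 0.363
P(VMS deposit | evidence) ≈ 0.06251 / 0.15412 ≈ 0.406
P(carbonatite | evidence) ≈ 0.010208 / 0.15412 ≈ 0.066
The largest is 0.406, so VMS deposit is most probable.

VMS deposit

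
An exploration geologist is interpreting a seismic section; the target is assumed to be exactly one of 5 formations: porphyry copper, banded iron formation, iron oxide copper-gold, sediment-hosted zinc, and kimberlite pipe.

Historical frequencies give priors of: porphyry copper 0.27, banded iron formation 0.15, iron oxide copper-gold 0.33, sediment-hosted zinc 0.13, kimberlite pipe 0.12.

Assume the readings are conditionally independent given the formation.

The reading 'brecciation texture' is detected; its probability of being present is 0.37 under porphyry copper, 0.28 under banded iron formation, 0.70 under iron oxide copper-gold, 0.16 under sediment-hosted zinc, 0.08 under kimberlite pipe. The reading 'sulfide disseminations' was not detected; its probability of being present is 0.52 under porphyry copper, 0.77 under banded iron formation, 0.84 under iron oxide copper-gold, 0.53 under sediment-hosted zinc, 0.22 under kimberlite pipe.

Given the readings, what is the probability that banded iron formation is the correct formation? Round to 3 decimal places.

0.086

For each hypothesis, the unnormalized posterior weight is prior × product of the reading likelihoods (using 1 − P(present | H) for each absent reading):
  porphyry copper: 0.27 × 0.37 × (1 − 0.52) = 0.047952
  banded iron formation: 0.15 × 0.28 × (1 − 0.77) = 0.00966
  iron oxide copper-gold: 0.33 × 0.70 × (1 − 0.84) = 0.03696
  sediment-hosted zinc: 0.13 × 0.16 × (1 − 0.53) = 0.009776
  kimberlite pipe: 0.12 × 0.08 × (1 − 0.22) = 0.007488
The unnormalized weights sum to 0.11184.
P(banded iron formation | evidence) = 0.00966 / 0.11184 ≈ 0.086.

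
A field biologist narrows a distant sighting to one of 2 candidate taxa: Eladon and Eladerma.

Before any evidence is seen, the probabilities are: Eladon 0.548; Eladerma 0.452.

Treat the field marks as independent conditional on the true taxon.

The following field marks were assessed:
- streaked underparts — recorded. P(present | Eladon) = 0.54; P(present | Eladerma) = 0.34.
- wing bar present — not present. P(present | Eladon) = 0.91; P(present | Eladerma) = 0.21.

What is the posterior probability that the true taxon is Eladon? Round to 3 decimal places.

By Bayes' rule with conditional independence, the unnormalized weight for each hypothesis is prior × ∏ likelihoods (using 1 − P(present | H) for each absent field mark):
  Eladon: 0.548 × 0.54 × (1 − 0.91) = 0.026633
  Eladerma: 0.452 × 0.34 × (1 − 0.21) = 0.12141
Marginal likelihood of the evidence = 0.14804.
P(Eladon | evidence) = 0.026633 / 0.14804 ≈ 0.180.

0.180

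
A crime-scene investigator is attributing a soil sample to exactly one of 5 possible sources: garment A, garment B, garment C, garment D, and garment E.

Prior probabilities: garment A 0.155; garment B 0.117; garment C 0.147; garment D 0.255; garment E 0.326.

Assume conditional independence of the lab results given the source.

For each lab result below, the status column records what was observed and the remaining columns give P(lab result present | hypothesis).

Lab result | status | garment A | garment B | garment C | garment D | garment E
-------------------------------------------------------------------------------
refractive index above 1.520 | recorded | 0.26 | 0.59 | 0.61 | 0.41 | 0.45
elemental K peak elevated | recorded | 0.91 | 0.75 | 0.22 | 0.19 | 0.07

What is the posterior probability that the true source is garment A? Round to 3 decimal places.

0.265

Multiply each prior by the joint likelihood of the lab result pattern:
  garment A: 0.155 × 0.26 × 0.91 = 0.036673
  garment B: 0.117 × 0.59 × 0.75 = 0.051772
  garment C: 0.147 × 0.61 × 0.22 = 0.019727
  garment D: 0.255 × 0.41 × 0.19 = 0.019864
  garment E: 0.326 × 0.45 × 0.07 = 0.010269
Normalizing constant Z = 0.036673 + 0.051772 + 0.019727 + 0.019864 + 0.010269 = 0.13831.
P(garment A | evidence) = 0.036673 / 0.13831 ≈ 0.265.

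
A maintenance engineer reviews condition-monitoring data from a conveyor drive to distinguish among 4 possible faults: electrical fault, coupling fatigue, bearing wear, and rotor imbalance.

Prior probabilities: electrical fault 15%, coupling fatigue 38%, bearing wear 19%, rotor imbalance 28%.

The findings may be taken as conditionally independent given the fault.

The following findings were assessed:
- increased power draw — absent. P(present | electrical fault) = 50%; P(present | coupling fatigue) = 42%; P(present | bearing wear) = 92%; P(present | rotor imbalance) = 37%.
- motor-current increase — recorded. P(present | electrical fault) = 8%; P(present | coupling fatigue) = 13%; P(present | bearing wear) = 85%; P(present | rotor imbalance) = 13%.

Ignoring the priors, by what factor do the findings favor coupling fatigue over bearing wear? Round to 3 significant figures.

1.11

Take the product of per-finding likelihoods under each hypothesis (using 1 − P(present | H) for each absent finding), then divide.
  coupling fatigue: (1 − 0.42) × 0.13 = 0.0754
  bearing wear: (1 − 0.92) × 0.85 = 0.068
Bayes factor = 0.0754 / 0.068 ≈ 1.11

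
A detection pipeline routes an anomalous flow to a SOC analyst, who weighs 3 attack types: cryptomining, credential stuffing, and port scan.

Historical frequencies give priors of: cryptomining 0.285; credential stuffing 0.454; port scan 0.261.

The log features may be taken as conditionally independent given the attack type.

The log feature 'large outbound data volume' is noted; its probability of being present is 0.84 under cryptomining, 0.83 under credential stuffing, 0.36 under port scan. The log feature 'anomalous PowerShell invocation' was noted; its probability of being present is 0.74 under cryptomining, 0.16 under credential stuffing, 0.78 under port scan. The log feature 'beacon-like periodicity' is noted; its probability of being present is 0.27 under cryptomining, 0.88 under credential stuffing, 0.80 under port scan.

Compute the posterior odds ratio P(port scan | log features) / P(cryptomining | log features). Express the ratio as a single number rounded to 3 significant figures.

1.23

Posterior odds equal prior odds times the likelihood ratio; only the two competing hypotheses matter.
  port scan: 0.261 × 0.36 × 0.78 × 0.80 = 0.058631
  cryptomining: 0.285 × 0.84 × 0.74 × 0.27 = 0.047832
Odds(port scan : cryptomining) = 0.058631 / 0.047832 ≈ 1.23.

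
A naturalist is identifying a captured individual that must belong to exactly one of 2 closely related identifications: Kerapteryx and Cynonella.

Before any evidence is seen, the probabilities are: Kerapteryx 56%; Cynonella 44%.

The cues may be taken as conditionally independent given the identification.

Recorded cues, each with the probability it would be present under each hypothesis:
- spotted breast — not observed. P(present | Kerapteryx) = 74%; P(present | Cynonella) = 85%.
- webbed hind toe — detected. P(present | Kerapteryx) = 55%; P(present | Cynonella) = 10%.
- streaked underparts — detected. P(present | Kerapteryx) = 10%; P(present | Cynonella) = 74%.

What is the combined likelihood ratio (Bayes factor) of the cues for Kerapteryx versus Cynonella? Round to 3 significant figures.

1.29

Take the product of per-cue likelihoods under each hypothesis (using 1 − P(present | H) for each absent cue), then divide.
  Kerapteryx: (1 − 0.74) × 0.55 × 0.10 = 0.0143
  Cynonella: (1 − 0.85) × 0.10 × 0.74 = 0.0111
Bayes factor = 0.0143 / 0.0111 ≈ 1.29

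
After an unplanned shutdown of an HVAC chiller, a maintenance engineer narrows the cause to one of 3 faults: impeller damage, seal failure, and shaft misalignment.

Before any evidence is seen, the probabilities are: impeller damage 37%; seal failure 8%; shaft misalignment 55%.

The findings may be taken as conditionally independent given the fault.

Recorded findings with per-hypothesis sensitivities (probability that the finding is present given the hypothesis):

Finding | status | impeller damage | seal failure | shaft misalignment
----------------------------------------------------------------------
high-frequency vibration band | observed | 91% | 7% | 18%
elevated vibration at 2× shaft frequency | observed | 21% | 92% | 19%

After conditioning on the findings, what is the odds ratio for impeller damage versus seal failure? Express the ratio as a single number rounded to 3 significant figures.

The normalizing constant cancels in an odds ratio, so compute prior × likelihood for the two hypotheses only:
  impeller damage: 0.37 × 0.91 × 0.21 = 0.070707
  seal failure: 0.08 × 0.07 × 0.92 = 0.005152
Posterior odds = 0.070707 / 0.005152 ≈ 13.7.

13.7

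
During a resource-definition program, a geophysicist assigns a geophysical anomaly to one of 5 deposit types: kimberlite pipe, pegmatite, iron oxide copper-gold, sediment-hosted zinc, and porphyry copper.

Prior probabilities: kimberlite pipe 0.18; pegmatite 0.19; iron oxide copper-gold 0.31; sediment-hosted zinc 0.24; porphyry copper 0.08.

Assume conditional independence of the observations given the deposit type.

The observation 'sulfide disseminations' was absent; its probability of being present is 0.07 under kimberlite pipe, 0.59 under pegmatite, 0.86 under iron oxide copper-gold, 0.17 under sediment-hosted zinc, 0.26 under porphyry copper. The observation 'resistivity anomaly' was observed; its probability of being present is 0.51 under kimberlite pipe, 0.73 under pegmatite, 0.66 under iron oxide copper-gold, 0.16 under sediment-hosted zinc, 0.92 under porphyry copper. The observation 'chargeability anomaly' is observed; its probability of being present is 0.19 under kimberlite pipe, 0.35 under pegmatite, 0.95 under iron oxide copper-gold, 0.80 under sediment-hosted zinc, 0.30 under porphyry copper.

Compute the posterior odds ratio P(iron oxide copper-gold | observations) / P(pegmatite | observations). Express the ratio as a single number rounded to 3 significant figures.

1.37

Posterior odds equal prior odds times the likelihood ratio; only the two competing hypotheses matter (using 1 − P(present | H) for each absent observation).
  iron oxide copper-gold: 0.31 × (1 − 0.86) × 0.66 × 0.95 = 0.027212
  pegmatite: 0.19 × (1 − 0.59) × 0.73 × 0.35 = 0.019903
Odds(iron oxide copper-gold : pegmatite) = 0.027212 / 0.019903 ≈ 1.37.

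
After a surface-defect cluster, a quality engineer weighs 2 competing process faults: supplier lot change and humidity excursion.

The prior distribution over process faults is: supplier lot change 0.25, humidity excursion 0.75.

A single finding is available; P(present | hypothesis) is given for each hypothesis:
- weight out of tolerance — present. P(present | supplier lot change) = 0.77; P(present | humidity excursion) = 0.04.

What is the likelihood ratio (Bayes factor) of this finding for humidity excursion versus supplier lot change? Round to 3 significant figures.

The Bayes factor is the ratio of the two likelihoods.
  humidity excursion: 0.04
  supplier lot change: 0.77
Bayes factor = 0.04 / 0.77 ≈ 0.0519

0.0519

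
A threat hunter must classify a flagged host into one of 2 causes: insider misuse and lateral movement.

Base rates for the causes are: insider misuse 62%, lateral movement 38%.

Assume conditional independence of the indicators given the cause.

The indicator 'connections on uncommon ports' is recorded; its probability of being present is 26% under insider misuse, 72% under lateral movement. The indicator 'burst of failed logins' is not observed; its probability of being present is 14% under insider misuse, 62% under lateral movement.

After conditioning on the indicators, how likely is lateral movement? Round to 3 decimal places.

By Bayes' rule with conditional independence, the unnormalized weight for each hypothesis is prior × ∏ likelihoods (using 1 − P(present | H) for each absent indicator):
  insider misuse: 0.62 × 0.26 × (1 − 0.14) = 0.13863
  lateral movement: 0.38 × 0.72 × (1 − 0.62) = 0.10397
Normalizing constant Z = 0.13863 + 0.10397 = 0.2426.
P(lateral movement | evidence) = 0.10397 / 0.2426 ≈ 0.429.

0.429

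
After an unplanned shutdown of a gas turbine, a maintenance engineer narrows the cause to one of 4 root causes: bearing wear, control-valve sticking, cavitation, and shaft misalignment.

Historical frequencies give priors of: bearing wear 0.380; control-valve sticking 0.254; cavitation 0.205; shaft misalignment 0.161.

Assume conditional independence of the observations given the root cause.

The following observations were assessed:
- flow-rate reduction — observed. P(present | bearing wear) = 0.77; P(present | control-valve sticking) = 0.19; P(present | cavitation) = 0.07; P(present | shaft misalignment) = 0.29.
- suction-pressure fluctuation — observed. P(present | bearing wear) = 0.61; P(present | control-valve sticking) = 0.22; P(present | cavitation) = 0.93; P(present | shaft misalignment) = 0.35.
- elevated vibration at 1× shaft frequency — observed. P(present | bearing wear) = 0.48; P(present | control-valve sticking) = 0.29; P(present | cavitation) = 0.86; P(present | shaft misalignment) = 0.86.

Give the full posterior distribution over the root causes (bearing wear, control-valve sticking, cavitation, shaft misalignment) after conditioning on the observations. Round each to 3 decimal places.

By Bayes' rule with conditional independence, the unnormalized weight for each hypothesis is prior × ∏ likelihoods:
  bearing wear: 0.380 × 0.77 × 0.61 × 0.48 = 0.085673
  control-valve sticking: 0.254 × 0.19 × 0.22 × 0.29 = 0.003079
  cavitation: 0.205 × 0.07 × 0.93 × 0.86 = 0.011477
  shaft misalignment: 0.161 × 0.29 × 0.35 × 0.86 = 0.014054
The unnormalized weights sum to 0.11428.
P(bearing wear | evidence) = 0.085673 / 0.11428 ≈ 0.750
P(control-valve sticking | evidence) = 0.003079 / 0.11428 ≈ 0.027
P(cavitation | evidence) = 0.011477 / 0.11428 ≈ 0.100
P(shaft misalignment | evidence) = 0.014054 / 0.11428 ≈ 0.123

0.750, 0.027, 0.100, 0.123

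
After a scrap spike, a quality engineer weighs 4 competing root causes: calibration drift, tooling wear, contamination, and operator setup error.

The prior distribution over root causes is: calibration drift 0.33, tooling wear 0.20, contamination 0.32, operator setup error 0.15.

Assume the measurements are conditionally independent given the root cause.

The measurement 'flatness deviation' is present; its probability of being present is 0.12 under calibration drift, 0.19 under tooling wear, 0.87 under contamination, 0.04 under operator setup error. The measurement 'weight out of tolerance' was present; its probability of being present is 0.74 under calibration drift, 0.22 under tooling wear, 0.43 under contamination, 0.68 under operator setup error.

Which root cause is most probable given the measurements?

By Bayes' rule with conditional independence, the unnormalized weight for each hypothesis is prior × ∏ likelihoods:
  calibration drift: 0.33 × 0.12 × 0.74 = 0.029304
  tooling wear: 0.20 × 0.19 × 0.22 = 0.00836
  contamination: 0.32 × 0.87 × 0.43 = 0.11971
  operator setup error: 0.15 × 0.04 × 0.68 = 0.00408
The unnormalized weights sum to 0.16146.
P(calibration drift | evidence) ≈ 0.029304 / 0.16146 ≈ 0.181
P(tooling wear | evidence) ≈ 0.00836 / 0.16146 ≈ 0.052
P(contamination | evidence) ≈ 0.11971 / 0.16146 ≈ 0.741
P(operator setup error | evidence) ≈ 0.00408 / 0.16146 ≈ 0.025
The largest is 0.741, so contamination is most probable.

contamination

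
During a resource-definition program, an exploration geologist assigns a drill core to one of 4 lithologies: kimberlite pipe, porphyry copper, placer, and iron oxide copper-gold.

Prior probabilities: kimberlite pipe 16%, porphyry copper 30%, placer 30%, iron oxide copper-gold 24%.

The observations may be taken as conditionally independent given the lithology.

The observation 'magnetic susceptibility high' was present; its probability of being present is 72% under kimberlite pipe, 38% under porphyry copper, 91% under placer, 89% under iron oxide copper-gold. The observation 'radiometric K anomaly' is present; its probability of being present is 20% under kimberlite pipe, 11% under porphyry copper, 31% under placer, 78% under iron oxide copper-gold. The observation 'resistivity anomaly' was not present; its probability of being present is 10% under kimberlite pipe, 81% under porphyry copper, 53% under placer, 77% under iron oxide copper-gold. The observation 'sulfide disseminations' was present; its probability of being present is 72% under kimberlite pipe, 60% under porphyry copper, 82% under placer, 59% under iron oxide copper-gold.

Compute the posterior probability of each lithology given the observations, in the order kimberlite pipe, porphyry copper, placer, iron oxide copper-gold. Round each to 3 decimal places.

0.209, 0.020, 0.456, 0.316

Multiply each prior by the joint likelihood of the evidence pattern (using 1 − P(present | H) for each absent observation):
  kimberlite pipe: 0.16 × 0.72 × 0.20 × (1 − 0.10) × 0.72 = 0.01493
  porphyry copper: 0.30 × 0.38 × 0.11 × (1 − 0.81) × 0.60 = 0.0014296
  placer: 0.30 × 0.91 × 0.31 × (1 − 0.53) × 0.82 = 0.032616
  iron oxide copper-gold: 0.24 × 0.89 × 0.78 × (1 − 0.77) × 0.59 = 0.022609
The unnormalized weights sum to 0.071585.
P(kimberlite pipe | evidence) = 0.01493 / 0.071585 ≈ 0.209
P(porphyry copper | evidence) = 0.0014296 / 0.071585 ≈ 0.020
P(placer | evidence) = 0.032616 / 0.071585 ≈ 0.456
P(iron oxide copper-gold | evidence) = 0.022609 / 0.071585 ≈ 0.316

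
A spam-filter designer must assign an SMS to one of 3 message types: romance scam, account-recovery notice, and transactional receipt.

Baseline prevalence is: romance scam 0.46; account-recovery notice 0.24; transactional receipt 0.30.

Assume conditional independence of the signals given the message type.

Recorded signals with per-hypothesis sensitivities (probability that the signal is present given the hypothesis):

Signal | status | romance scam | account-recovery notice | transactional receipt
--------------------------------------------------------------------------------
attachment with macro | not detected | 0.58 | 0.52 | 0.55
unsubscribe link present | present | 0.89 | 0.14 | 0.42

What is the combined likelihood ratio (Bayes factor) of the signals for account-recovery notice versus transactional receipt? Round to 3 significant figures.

0.356

Take the product of per-signal likelihoods under each hypothesis (using 1 − P(present | H) for each absent signal), then divide.
  account-recovery notice: (1 − 0.52) × 0.14 = 0.0672
  transactional receipt: (1 − 0.55) × 0.42 = 0.189
Bayes factor = 0.0672 / 0.189 ≈ 0.356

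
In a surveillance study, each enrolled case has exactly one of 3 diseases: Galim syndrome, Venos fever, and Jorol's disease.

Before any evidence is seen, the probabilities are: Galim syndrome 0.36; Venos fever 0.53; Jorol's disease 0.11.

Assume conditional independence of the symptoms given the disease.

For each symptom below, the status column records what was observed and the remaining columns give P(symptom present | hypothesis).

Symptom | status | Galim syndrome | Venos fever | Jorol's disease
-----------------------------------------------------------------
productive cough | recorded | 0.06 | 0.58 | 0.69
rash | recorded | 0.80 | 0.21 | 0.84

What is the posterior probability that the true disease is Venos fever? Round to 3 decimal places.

0.443

Multiply each prior by the joint likelihood of the symptom pattern:
  Galim syndrome: 0.36 × 0.06 × 0.80 = 0.01728
  Venos fever: 0.53 × 0.58 × 0.21 = 0.064554
  Jorol's disease: 0.11 × 0.69 × 0.84 = 0.063756
The unnormalized weights sum to 0.14559.
P(Venos fever | evidence) = 0.064554 / 0.14559 ≈ 0.443.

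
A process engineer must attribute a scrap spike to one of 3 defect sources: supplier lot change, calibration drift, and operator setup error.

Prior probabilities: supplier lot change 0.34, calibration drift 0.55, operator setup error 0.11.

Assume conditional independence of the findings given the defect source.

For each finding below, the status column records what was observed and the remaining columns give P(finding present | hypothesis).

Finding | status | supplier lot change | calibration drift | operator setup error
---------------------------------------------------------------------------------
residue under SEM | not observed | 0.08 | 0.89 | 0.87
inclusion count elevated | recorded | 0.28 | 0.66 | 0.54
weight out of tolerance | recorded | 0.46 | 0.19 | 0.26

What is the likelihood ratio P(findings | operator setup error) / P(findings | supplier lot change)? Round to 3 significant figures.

0.154

The Bayes factor is the ratio of the joint likelihoods of the evidence pattern under the two hypotheses (using 1 − P(present | H) for each absent finding).
  operator setup error: (1 − 0.87) × 0.54 × 0.26 = 0.018252
  supplier lot change: (1 − 0.08) × 0.28 × 0.46 = 0.1185
Bayes factor = 0.018252 / 0.1185 ≈ 0.154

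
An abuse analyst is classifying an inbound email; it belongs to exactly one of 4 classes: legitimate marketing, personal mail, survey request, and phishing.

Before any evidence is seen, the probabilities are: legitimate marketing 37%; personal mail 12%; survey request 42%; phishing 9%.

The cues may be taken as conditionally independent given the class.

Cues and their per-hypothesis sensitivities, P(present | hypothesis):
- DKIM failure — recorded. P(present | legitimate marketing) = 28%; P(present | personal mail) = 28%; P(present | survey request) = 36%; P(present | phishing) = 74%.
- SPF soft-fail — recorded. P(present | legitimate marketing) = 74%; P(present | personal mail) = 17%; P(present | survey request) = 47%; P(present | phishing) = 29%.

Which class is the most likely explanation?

For each hypothesis, the unnormalized posterior weight is prior × product of the cue likelihoods:
  legitimate marketing: 0.37 × 0.28 × 0.74 = 0.076664
  personal mail: 0.12 × 0.28 × 0.17 = 0.005712
  survey request: 0.42 × 0.36 × 0.47 = 0.071064
  phishing: 0.09 × 0.74 × 0.29 = 0.019314
Normalizing constant Z = 0.076664 + 0.005712 + 0.071064 + 0.019314 = 0.17275.
P(legitimate marketing | evidence) ≈ 0.076664 / 0.17275 ≈ 0.444
P(personal mail | evidence) ≈ 0.005712 / 0.17275 ≈ 0.033
P(survey request | evidence) ≈ 0.071064 / 0.17275 ≈ 0.411
P(phishing | evidence) ≈ 0.019314 / 0.17275 ≈ 0.112
The largest is 0.444, so legitimate marketing is most probable.

legitimate marketing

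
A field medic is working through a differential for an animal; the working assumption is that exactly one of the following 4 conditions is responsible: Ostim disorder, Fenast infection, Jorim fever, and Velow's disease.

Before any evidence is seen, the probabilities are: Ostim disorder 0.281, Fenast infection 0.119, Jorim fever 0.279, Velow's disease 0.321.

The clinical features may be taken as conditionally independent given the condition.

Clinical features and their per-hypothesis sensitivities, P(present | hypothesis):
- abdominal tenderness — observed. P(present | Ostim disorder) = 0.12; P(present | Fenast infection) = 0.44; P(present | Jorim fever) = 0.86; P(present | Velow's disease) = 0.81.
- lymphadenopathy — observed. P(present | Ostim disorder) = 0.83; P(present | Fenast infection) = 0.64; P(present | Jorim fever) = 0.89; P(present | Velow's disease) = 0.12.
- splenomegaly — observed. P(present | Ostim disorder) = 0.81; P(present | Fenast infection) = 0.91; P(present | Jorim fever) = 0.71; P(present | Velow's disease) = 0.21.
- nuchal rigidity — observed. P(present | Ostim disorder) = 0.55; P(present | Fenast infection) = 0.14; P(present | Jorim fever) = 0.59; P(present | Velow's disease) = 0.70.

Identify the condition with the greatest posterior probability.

Jorim fever

Multiply each prior by the joint likelihood of the clinical feature pattern:
  Ostim disorder: 0.281 × 0.12 × 0.83 × 0.81 × 0.55 = 0.012468
  Fenast infection: 0.119 × 0.44 × 0.64 × 0.91 × 0.14 = 0.0042692
  Jorim fever: 0.279 × 0.86 × 0.89 × 0.71 × 0.59 = 0.089455
  Velow's disease: 0.321 × 0.81 × 0.12 × 0.21 × 0.70 = 0.0045866
Marginal likelihood of the evidence = 0.11078.
P(Ostim disorder | evidence) ≈ 0.012468 / 0.11078 ≈ 0.113
P(Fenast infection | evidence) ≈ 0.0042692 / 0.11078 ≈ 0.039
P(Jorim fever | evidence) ≈ 0.089455 / 0.11078 ≈ 0.808
P(Velow's disease | evidence) ≈ 0.0045866 / 0.11078 ≈ 0.041
The largest is 0.808, so Jorim fever is most probable.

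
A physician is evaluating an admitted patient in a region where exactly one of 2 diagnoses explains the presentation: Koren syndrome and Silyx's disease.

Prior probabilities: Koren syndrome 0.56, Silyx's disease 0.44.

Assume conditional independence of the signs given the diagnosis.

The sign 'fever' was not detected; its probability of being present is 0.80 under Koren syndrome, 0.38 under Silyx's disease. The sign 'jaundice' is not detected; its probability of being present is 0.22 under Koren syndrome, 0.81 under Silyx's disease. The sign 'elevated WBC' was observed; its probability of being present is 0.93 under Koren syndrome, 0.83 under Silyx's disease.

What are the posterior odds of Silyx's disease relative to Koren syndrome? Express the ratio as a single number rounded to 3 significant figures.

Unnormalized posterior weight (prior times the sign likelihoods) for each of the two hypotheses (using 1 − P(present | H) for each absent sign):
  Silyx's disease: 0.44 × (1 − 0.38) × (1 − 0.81) × 0.83 = 0.043021
  Koren syndrome: 0.56 × (1 − 0.80) × (1 − 0.22) × 0.93 = 0.081245
Posterior odds = 0.043021 / 0.081245 ≈ 0.530.

0.530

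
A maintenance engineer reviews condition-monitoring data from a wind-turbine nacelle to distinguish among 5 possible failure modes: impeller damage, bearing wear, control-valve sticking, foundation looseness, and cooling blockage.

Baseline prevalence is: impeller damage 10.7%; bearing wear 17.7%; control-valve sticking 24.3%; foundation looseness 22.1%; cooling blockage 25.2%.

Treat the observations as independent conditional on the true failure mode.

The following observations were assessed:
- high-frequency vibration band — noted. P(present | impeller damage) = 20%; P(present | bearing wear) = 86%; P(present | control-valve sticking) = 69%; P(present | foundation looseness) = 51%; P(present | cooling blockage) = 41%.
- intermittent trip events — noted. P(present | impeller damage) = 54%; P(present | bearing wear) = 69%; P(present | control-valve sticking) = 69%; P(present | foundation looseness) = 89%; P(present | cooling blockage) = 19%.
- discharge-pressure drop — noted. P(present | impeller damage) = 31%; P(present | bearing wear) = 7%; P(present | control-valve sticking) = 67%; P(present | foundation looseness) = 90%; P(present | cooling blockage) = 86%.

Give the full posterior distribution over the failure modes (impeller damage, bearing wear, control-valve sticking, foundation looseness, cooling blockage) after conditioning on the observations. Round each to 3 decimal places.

0.018, 0.038, 0.396, 0.462, 0.086

Multiply each prior by the joint likelihood of the evidence pattern:
  impeller damage: 0.107 × 0.20 × 0.54 × 0.31 = 0.0035824
  bearing wear: 0.177 × 0.86 × 0.69 × 0.07 = 0.0073522
  control-valve sticking: 0.243 × 0.69 × 0.69 × 0.67 = 0.077514
  foundation looseness: 0.221 × 0.51 × 0.89 × 0.90 = 0.090281
  cooling blockage: 0.252 × 0.41 × 0.19 × 0.86 = 0.016882
The unnormalized weights sum to 0.19561.
P(impeller damage | evidence) = 0.0035824 / 0.19561 ≈ 0.018
P(bearing wear | evidence) = 0.0073522 / 0.19561 ≈ 0.038
P(control-valve sticking | evidence) = 0.077514 / 0.19561 ≈ 0.396
P(foundation looseness | evidence) = 0.090281 / 0.19561 ≈ 0.462
P(cooling blockage | evidence) = 0.016882 / 0.19561 ≈ 0.086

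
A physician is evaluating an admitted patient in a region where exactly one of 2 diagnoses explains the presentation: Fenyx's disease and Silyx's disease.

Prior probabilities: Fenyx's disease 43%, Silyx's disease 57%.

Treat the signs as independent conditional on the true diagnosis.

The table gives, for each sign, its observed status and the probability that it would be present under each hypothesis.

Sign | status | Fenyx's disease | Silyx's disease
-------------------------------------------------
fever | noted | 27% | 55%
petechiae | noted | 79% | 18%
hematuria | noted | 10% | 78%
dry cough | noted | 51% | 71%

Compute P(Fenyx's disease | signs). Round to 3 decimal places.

Multiply each prior by the joint likelihood of the sign pattern:
  Fenyx's disease: 0.43 × 0.27 × 0.79 × 0.10 × 0.51 = 0.0046777
  Silyx's disease: 0.57 × 0.55 × 0.18 × 0.78 × 0.71 = 0.031251
The unnormalized weights sum to 0.035929.
P(Fenyx's disease | evidence) = 0.0046777 / 0.035929 ≈ 0.130.

0.130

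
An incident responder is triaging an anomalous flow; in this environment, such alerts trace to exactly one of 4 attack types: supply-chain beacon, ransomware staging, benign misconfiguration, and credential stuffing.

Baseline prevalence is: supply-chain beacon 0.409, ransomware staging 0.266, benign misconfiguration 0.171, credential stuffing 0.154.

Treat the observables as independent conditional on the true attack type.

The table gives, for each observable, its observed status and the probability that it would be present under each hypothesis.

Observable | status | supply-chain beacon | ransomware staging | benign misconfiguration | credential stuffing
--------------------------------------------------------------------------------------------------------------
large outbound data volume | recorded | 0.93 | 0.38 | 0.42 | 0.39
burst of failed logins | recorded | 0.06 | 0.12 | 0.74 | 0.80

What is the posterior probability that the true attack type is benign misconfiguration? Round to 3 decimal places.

For each hypothesis, the unnormalized posterior weight is prior × product of the observable likelihoods:
  supply-chain beacon: 0.409 × 0.93 × 0.06 = 0.022822
  ransomware staging: 0.266 × 0.38 × 0.12 = 0.01213
  benign misconfiguration: 0.171 × 0.42 × 0.74 = 0.053147
  credential stuffing: 0.154 × 0.39 × 0.80 = 0.048048
The unnormalized weights sum to 0.13615.
P(benign misconfiguration | evidence) = 0.053147 / 0.13615 ≈ 0.390.

0.390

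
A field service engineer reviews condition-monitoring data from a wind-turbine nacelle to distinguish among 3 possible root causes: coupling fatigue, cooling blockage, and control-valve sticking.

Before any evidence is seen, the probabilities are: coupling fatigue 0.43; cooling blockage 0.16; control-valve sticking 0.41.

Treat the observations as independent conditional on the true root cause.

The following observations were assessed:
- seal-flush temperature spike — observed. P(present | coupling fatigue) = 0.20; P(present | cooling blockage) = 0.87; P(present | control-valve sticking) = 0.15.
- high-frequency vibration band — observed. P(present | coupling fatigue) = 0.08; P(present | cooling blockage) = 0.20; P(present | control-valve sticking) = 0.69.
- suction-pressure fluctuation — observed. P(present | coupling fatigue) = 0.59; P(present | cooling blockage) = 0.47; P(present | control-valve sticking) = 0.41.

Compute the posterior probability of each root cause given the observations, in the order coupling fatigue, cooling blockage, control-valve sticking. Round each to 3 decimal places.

For each hypothesis, the unnormalized posterior weight is prior × product of the observation likelihoods:
  coupling fatigue: 0.43 × 0.20 × 0.08 × 0.59 = 0.0040592
  cooling blockage: 0.16 × 0.87 × 0.20 × 0.47 = 0.013085
  control-valve sticking: 0.41 × 0.15 × 0.69 × 0.41 = 0.017398
Marginal likelihood of the evidence = 0.034542.
P(coupling fatigue | evidence) = 0.0040592 / 0.034542 ≈ 0.118
P(cooling blockage | evidence) = 0.013085 / 0.034542 ≈ 0.379
P(control-valve sticking | evidence) = 0.017398 / 0.034542 ≈ 0.504

0.118, 0.379, 0.504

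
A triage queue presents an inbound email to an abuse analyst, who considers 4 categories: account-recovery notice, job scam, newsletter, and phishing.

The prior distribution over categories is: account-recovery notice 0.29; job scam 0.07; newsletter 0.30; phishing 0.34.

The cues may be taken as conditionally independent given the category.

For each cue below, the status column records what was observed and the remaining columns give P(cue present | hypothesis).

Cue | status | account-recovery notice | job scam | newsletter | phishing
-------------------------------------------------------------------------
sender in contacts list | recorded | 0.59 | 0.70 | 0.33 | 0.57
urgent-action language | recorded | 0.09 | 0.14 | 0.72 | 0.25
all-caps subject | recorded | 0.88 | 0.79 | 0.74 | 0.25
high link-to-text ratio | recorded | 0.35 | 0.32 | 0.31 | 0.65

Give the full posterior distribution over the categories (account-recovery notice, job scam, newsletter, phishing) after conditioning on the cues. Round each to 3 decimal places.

By Bayes' rule with conditional independence, the unnormalized weight for each hypothesis is prior × ∏ likelihoods:
  account-recovery notice: 0.29 × 0.59 × 0.09 × 0.88 × 0.35 = 0.0047429
  job scam: 0.07 × 0.70 × 0.14 × 0.79 × 0.32 = 0.0017342
  newsletter: 0.30 × 0.33 × 0.72 × 0.74 × 0.31 = 0.016352
  phishing: 0.34 × 0.57 × 0.25 × 0.25 × 0.65 = 0.0078731
Normalizing constant Z = 0.0047429 + 0.0017342 + 0.016352 + 0.0078731 = 0.030702.
P(account-recovery notice | evidence) = 0.0047429 / 0.030702 ≈ 0.154
P(job scam | evidence) = 0.0017342 / 0.030702 ≈ 0.056
P(newsletter | evidence) = 0.016352 / 0.030702 ≈ 0.533
P(phishing | evidence) = 0.0078731 / 0.030702 ≈ 0.256

0.154, 0.056, 0.533, 0.256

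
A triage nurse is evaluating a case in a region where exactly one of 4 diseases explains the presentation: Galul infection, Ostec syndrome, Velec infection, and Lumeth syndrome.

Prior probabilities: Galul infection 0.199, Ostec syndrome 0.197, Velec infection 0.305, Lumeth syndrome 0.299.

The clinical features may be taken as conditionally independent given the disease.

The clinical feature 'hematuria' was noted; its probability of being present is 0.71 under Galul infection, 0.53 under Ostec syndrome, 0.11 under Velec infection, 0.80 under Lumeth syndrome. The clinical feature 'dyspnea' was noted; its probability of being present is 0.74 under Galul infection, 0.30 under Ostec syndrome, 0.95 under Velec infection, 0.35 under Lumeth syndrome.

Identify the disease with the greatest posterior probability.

For each hypothesis, the unnormalized posterior weight is prior × product of the clinical feature likelihoods:
  Galul infection: 0.199 × 0.71 × 0.74 = 0.10455
  Ostec syndrome: 0.197 × 0.53 × 0.30 = 0.031323
  Velec infection: 0.305 × 0.11 × 0.95 = 0.031872
  Lumeth syndrome: 0.299 × 0.80 × 0.35 = 0.08372
Marginal likelihood of the evidence = 0.25147.
P(Galul infection | evidence) ≈ 0.10455 / 0.25147 ≈ 0.416
P(Ostec syndrome | evidence) ≈ 0.031323 / 0.25147 ≈ 0.125
P(Velec infection | evidence) ≈ 0.031872 / 0.25147 ≈ 0.127
P(Lumeth syndrome | evidence) ≈ 0.08372 / 0.25147 ≈ 0.333
The largest is 0.416, so Galul infection is most probable.

Galul infection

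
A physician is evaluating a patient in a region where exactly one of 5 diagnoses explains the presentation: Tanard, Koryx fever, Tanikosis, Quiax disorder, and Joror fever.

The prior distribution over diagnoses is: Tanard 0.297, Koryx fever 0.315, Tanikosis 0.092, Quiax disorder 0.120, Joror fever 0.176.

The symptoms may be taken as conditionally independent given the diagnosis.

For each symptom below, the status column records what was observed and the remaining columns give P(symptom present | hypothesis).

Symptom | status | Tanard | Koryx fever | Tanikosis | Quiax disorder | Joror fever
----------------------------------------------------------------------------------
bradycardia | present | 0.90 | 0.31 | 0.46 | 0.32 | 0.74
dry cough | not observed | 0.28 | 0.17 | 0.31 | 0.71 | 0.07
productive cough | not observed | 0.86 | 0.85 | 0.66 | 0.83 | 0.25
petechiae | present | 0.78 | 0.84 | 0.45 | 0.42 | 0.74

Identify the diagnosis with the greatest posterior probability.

Joror fever

For each hypothesis, the unnormalized posterior weight is prior × product of the symptom likelihoods (using 1 − P(present | H) for each absent symptom):
  Tanard: 0.297 × 0.90 × (1 − 0.28) × (1 − 0.86) × 0.78 = 0.021016
  Koryx fever: 0.315 × 0.31 × (1 − 0.17) × (1 − 0.85) × 0.84 = 0.010212
  Tanikosis: 0.092 × 0.46 × (1 − 0.31) × (1 − 0.66) × 0.45 = 0.0044677
  Quiax disorder: 0.120 × 0.32 × (1 − 0.71) × (1 − 0.83) × 0.42 = 0.00079511
  Joror fever: 0.176 × 0.74 × (1 − 0.07) × (1 − 0.25) × 0.74 = 0.067223
The unnormalized weights sum to 0.10371.
P(Tanard | evidence) ≈ 0.021016 / 0.10371 ≈ 0.203
P(Koryx fever | evidence) ≈ 0.010212 / 0.10371 ≈ 0.098
P(Tanikosis | evidence) ≈ 0.0044677 / 0.10371 ≈ 0.043
P(Quiax disorder | evidence) ≈ 0.00079511 / 0.10371 ≈ 0.008
P(Joror fever | evidence) ≈ 0.067223 / 0.10371 ≈ 0.648
The largest is 0.648, so Joror fever is most probable.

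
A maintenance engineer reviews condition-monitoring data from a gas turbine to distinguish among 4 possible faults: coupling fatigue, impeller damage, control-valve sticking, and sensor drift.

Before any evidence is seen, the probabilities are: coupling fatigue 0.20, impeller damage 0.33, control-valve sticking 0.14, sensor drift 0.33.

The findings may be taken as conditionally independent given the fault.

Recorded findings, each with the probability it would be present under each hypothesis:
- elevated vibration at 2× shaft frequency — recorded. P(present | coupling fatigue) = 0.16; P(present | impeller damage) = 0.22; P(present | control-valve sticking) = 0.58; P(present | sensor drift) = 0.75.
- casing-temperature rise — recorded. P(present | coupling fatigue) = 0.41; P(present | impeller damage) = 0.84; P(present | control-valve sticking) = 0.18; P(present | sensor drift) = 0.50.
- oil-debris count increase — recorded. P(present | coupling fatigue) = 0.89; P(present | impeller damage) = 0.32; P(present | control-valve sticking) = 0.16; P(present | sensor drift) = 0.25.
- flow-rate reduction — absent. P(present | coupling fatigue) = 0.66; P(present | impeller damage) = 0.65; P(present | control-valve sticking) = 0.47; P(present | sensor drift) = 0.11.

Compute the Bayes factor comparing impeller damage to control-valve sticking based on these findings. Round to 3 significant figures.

2.34

Take the product of per-finding likelihoods under each hypothesis (using 1 − P(present | H) for each absent finding), then divide.
  impeller damage: 0.22 × 0.84 × 0.32 × (1 − 0.65) = 0.020698
  control-valve sticking: 0.58 × 0.18 × 0.16 × (1 − 0.47) = 0.0088531
Bayes factor = 0.020698 / 0.0088531 ≈ 2.34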